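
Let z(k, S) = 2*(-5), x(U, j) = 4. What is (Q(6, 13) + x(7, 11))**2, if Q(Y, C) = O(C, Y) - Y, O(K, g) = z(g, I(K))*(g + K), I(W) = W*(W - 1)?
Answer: 36864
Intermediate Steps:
I(W) = W*(-1 + W)
z(k, S) = -10
O(K, g) = -10*K - 10*g (O(K, g) = -10*(g + K) = -10*(K + g) = -10*K - 10*g)
Q(Y, C) = -11*Y - 10*C (Q(Y, C) = (-10*C - 10*Y) - Y = -11*Y - 10*C)
(Q(6, 13) + x(7, 11))**2 = ((-11*6 - 10*13) + 4)**2 = ((-66 - 130) + 4)**2 = (-196 + 4)**2 = (-192)**2 = 36864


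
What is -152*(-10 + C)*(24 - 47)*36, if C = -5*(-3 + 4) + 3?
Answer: -1510272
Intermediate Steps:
C = -2 (C = -5*1 + 3 = -5 + 3 = -2)
-152*(-10 + C)*(24 - 47)*36 = -152*(-10 - 2)*(24 - 47)*36 = -(-1824)*(-23)*36 = -152*276*36 = -41952*36 = -1510272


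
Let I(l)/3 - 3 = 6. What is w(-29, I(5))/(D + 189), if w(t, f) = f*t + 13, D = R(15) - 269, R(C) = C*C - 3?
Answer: -385/71 ≈ -5.4225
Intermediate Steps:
I(l) = 27 (I(l) = 9 + 3*6 = 9 + 18 = 27)
R(C) = -3 + C**2 (R(C) = C**2 - 3 = -3 + C**2)
D = -47 (D = (-3 + 15**2) - 269 = (-3 + 225) - 269 = 222 - 269 = -47)
w(t, f) = 13 + f*t
w(-29, I(5))/(D + 189) = (13 + 27*(-29))/(-47 + 189) = (13 - 783)/142 = -770*1/142 = -385/71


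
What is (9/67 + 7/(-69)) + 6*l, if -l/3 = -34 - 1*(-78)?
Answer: -3661264/4623 ≈ -791.97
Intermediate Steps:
l = -132 (l = -3*(-34 - 1*(-78)) = -3*(-34 + 78) = -3*44 = -132)
(9/67 + 7/(-69)) + 6*l = (9/67 + 7/(-69)) + 6*(-132) = (9*(1/67) + 7*(-1/69)) - 792 = (9/67 - 7/69) - 792 = 152/4623 - 792 = -3661264/4623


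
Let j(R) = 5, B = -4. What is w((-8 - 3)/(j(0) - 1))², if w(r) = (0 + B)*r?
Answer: 121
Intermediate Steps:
w(r) = -4*r (w(r) = (0 - 4)*r = -4*r)
w((-8 - 3)/(j(0) - 1))² = (-4*(-8 - 3)/(5 - 1))² = (-(-44)/4)² = (-4*(-11/4))² = 11² = 121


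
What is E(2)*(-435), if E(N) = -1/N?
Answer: 435/2 ≈ 217.50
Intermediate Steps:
E(2)*(-435) = -1/2*(-435) = 435/2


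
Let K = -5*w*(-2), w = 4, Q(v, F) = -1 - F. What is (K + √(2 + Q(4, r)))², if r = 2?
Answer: (40 + I)² ≈ 1599.0 + 80.0*I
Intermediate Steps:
K = 40 (K = -5*4*(-2) = -20*(-2) = 40)
(K + √(2 + Q(4, r)))² = (40 + √(2 + (-1 - 1*2)))² = (40 + √(2 + (-1 - 2)))² = (40 + √(2 - 3))² = (40 + √(-1))² = (40 + I)²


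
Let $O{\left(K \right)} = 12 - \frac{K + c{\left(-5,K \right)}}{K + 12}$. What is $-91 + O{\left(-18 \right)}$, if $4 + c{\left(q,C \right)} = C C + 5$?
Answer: $- \frac{167}{6} \approx -27.833$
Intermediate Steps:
$c{\left(q,C \right)} = 1 + C^{2}$ ($c{\left(q,C \right)} = -4 + \left(C C + 5\right) = -4 + \left(C^{2} + 5\right) = -4 + \left(5 + C^{2}\right) = 1 + C^{2}$)
$O{\left(K \right)} = 12 - \frac{1 + K + K^{2}}{12 + K}$ ($O{\left(K \right)} = 12 - \frac{K + \left(1 + K^{2}\right)}{K + 12} = 12 - \frac{1 + K + K^{2}}{12 + K}$)
$-91 + O{\left(-18 \right)} = -91 + \frac{143 - \left(-18\right)^{2} + 11 \left(-18\right)}{12 - 18} = -91 + \frac{143 - 324 - 198}{-6} = -91 - \frac{143 - 324 - 198}{6} = -91 - - \frac{379}{6} = -91 + \frac{379}{6} = - \frac{167}{6}$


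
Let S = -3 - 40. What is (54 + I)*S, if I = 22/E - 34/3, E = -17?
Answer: -90730/51 ≈ -1779.0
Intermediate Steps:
I = -644/51 (I = 22/(-17) - 34/3 = 22*(-1/17) - 34*⅓ = -22/17 - 34/3 = -644/51 ≈ -12.627)
S = -43 (S = -3 - 8*5 = -3 - 40 = -43)
(54 + I)*S = (54 - 644/51)*(-43) = (2110/51)*(-43) = -90730/51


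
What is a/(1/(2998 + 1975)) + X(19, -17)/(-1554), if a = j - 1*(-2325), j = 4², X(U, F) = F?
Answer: 18091346339/1554 ≈ 1.1642e+7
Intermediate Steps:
j = 16
a = 2341 (a = 16 - 1*(-2325) = 16 + 2325 = 2341)
a/(1/(2998 + 1975)) + X(19, -17)/(-1554) = 2341/(1/(2998 + 1975)) - 17/(-1554) = 2341/(1/4973) - 17*(-1/1554) = 2341/(1/4973) + 17/1554 = 2341*4973 + 17/1554 = 11641793 + 17/1554 = 18091346339/1554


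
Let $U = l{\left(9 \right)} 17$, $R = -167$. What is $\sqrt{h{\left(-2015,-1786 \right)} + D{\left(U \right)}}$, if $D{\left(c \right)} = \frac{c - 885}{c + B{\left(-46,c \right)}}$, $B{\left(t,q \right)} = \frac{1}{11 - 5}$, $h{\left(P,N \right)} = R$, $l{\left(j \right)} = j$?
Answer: $\frac{i \sqrt{145077935}}{919} \approx 13.106 i$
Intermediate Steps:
$h{\left(P,N \right)} = -167$
$U = 153$ ($U = 9 \cdot 17 = 153$)
$B{\left(t,q \right)} = \frac{1}{6}$
$D{\left(c \right)} = \frac{-885 + c}{\frac{1}{6} + c}$ ($D{\left(c \right)} = \frac{c - 885}{c + \frac{1}{6}} = \frac{-885 + c}{\frac{1}{6} + c}$)
$\sqrt{h{\left(-2015,-1786 \right)} + D{\left(U \right)}} = \sqrt{-167 + \frac{6 \left(-885 + 153\right)}{1 + 6 \cdot 153}} = \sqrt{-167 + 6 \frac{1}{1 + 918} \left(-732\right)} = \sqrt{-167 + 6 \cdot \frac{1}{919} \left(-732\right)} = \sqrt{-167 - \frac{4392}{919}} = \sqrt{- \frac{157865}{919}} = \frac{i \sqrt{145077935}}{919}$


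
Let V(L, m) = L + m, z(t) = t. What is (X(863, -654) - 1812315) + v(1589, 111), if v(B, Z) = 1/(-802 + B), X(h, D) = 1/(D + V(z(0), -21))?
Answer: -962747035987/531225 ≈ -1.8123e+6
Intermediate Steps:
X(h, D) = 1/(-21 + D) (X(h, D) = 1/(D + (0 - 21)) = 1/(D - 21) = 1/(-21 + D))
(X(863, -654) - 1812315) + v(1589, 111) = (1/(-21 - 654) - 1812315) + 1/(-802 + 1589) = (1/(-675) - 1812315) + 1/787 = (-1/675 - 1812315) + 1/787 = -1223312626/675 + 1/787 = -962747035987/531225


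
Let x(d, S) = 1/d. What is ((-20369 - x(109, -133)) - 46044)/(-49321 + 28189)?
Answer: 1206503/383898 ≈ 3.1428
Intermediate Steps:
((-20369 - x(109, -133)) - 46044)/(-49321 + 28189) = ((-20369 - 1/109) - 46044)/(-49321 + 28189) = ((-20369 - 1*1/109) - 46044)/(-21132) = ((-20369 - 1/109) - 46044)*(-1/21132) = (-2220222/109 - 46044)*(-1/21132) = -7239018/109*(-1/21132) = 1206503/383898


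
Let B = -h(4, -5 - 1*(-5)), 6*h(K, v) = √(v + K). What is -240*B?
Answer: 80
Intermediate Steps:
h(K, v) = √(K + v)/6 (h(K, v) = √(v + K)/6 = √(K + v)/6)
B = -⅓ (B = -√(4 + (-5 - 1*(-5)))/6 = -√(4 + (-5 + 5))/6 = -√(4 + 0)/6 = -√4/6 = -2/6 = -1*⅓ = -⅓ ≈ -0.33333)
-240*B = -240*(-⅓) = 80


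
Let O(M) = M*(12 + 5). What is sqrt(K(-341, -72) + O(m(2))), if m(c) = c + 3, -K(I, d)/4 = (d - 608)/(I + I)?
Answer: 5*sqrt(376805)/341 ≈ 9.0007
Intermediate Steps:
K(I, d) = -2*(-608 + d)/I (K(I, d) = -4*(d - 608)/(I + I) = -4*(-608 + d)/(2*I) = -4*(-608 + d)*1/(2*I) = -2*(-608 + d)/I)
m(c) = 3 + c
O(M) = 17*M (O(M) = M*17 = 17*M)
sqrt(K(-341, -72) + O(m(2))) = sqrt(2*(608 - 1*(-72))/(-341) + 17*(3 + 2)) = sqrt(2*(-1/341)*(608 + 72) + 17*5) = sqrt(2*(-1/341)*680 + 85) = sqrt(-1360/341 + 85) = sqrt(27625/341) = 5*sqrt(376805)/341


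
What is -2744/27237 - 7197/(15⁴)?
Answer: -5316503/21886875 ≈ -0.24291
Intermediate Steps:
-2744/27237 - 7197/(15⁴) = -2744*1/27237 - 7197/50625 = -392/3891 - 7197*1/50625 = -392/3891 - 2399/16875 = -5316503/21886875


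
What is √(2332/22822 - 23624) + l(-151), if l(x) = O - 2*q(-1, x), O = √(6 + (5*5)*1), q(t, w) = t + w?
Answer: 304 + √31 + I*√3076089492478/11411 ≈ 309.57 + 153.7*I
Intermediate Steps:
O = √31 (O = √(6 + 25*1) = √(6 + 25) = √31 ≈ 5.5678)
l(x) = 2 + √31 - 2*x (l(x) = √31 - 2*(-1 + x) = √31 + (2 - 2*x) = 2 + √31 - 2*x)
√(2332/22822 - 23624) + l(-151) = √(2332/22822 - 23624) + (2 + √31 - 2*(-151)) = √(2332*(1/22822) - 23624) + (2 + √31 + 302) = √(1166/11411 - 23624) + (304 + √31) = √(-269572298/11411) + (304 + √31) = I*√3076089492478/11411 + (304 + √31) = 304 + √31 + I*√3076089492478/11411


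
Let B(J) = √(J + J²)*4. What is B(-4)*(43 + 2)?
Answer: 360*√3 ≈ 623.54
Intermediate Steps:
B(J) = 4*√(J + J²)
B(-4)*(43 + 2) = (4*√(-4*(1 - 4)))*(43 + 2) = (4*√(-4*(-3)))*45 = (4*√12)*45 = (4*(2*√3))*45 = (8*√3)*45 = 360*√3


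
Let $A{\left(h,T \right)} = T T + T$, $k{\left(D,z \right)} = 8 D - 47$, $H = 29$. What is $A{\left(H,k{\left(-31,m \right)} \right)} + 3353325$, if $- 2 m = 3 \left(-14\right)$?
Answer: $3440055$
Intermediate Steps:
$m = 21$ ($m = - \frac{3 \left(-14\right)}{2} = \left(- \frac{1}{2}\right) \left(-42\right) = 21$)
$k{\left(D,z \right)} = -47 + 8 D$
$A{\left(h,T \right)} = T + T^{2}$ ($A{\left(h,T \right)} = T^{2} + T = T + T^{2}$)
$A{\left(H,k{\left(-31,m \right)} \right)} + 3353325 = \left(-47 + 8 \left(-31\right)\right) \left(1 + \left(-47 + 8 \left(-31\right)\right)\right) + 3353325 = \left(-47 - 248\right) \left(1 - 295\right) + 3353325 = - 295 \left(1 - 295\right) + 3353325 = \left(-295\right) \left(-294\right) + 3353325 = 86730 + 3353325 = 3440055$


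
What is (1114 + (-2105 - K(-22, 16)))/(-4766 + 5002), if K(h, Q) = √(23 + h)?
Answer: -248/59 ≈ -4.2034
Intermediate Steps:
(1114 + (-2105 - K(-22, 16)))/(-4766 + 5002) = (1114 + (-2105 - √(23 - 22)))/(-4766 + 5002) = (1114 + (-2105 - √1))/236 = (1114 + (-2105 - 1*1))*(1/236) = (1114 + (-2105 - 1))*(1/236) = (1114 - 2106)*(1/236) = -992*1/236 = -248/59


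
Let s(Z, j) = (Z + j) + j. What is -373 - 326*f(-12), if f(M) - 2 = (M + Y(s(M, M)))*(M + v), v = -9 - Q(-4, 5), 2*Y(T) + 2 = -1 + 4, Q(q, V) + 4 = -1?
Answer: -61009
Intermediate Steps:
Q(q, V) = -5 (Q(q, V) = -4 - 1 = -5)
s(Z, j) = Z + 2*j
Y(T) = ½ (Y(T) = -1 + (-1 + 4)/2 = -1 + (½)*3 = -1 + 3/2 = ½)
v = -4 (v = -9 - 1*(-5) = -9 + 5 = -4)
f(M) = 2 + (½ + M)*(-4 + M) (f(M) = 2 + (M + ½)*(M - 4) = 2 + (½ + M)*(-4 + M))
-373 - 326*f(-12) = -373 - 163*(-12)*(-7 + 2*(-12)) = -373 - 163*(-12)*(-7 - 24) = -373 - 163*(-12)*(-31) = -373 - 326*186 = -373 - 60636 = -61009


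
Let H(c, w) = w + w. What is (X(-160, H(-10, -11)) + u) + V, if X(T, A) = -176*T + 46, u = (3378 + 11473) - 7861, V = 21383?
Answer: 56579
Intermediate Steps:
H(c, w) = 2*w
u = 6990 (u = 14851 - 7861 = 6990)
X(T, A) = 46 - 176*T
(X(-160, H(-10, -11)) + u) + V = ((46 - 176*(-160)) + 6990) + 21383 = ((46 + 28160) + 6990) + 21383 = (28206 + 6990) + 21383 = 35196 + 21383 = 56579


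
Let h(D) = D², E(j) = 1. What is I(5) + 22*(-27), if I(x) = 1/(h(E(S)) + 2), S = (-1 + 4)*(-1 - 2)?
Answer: -1781/3 ≈ -593.67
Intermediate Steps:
S = -9 (S = 3*(-3) = -9)
I(x) = ⅓ (I(x) = 1/(1² + 2) = 1/(1 + 2) = 1/3 = ⅓)
I(5) + 22*(-27) = ⅓ + 22*(-27) = ⅓ - 594 = -1781/3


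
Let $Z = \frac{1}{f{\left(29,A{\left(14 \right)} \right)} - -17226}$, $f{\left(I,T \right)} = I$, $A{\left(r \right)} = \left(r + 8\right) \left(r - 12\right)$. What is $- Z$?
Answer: $- \frac{1}{17255} \approx -5.7954 \cdot 10^{-5}$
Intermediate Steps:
$A{\left(r \right)} = \left(-12 + r\right) \left(8 + r\right)$ ($A{\left(r \right)} = \left(8 + r\right) \left(-12 + r\right) = \left(-12 + r\right) \left(8 + r\right)$)
$Z = \frac{1}{17255}$ ($Z = \frac{1}{29 - -17226} = \frac{1}{29 + 17226} = \frac{1}{17255} \approx 5.7954 \cdot 10^{-5}$)
$- Z = \left(-1\right) \frac{1}{17255} = - \frac{1}{17255}$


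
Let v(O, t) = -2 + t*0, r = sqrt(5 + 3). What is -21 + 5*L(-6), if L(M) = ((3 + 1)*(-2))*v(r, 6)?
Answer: 59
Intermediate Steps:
r = 2*sqrt(2) (r = sqrt(8) = 2*sqrt(2) ≈ 2.8284)
v(O, t) = -2 (v(O, t) = -2 + 0 = -2)
L(M) = 16 (L(M) = ((3 + 1)*(-2))*(-2) = (4*(-2))*(-2) = -8*(-2) = 16)
-21 + 5*L(-6) = -21 + 5*16 = -21 + 80 = 59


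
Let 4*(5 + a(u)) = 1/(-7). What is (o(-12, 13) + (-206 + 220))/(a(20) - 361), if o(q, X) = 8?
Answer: -616/10249 ≈ -0.060103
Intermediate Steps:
a(u) = -141/28 (a(u) = -5 + (1/(-7))/4 = -5 + (1*(-⅐))/4 = -5 + (¼)*(-⅐) = -5 - 1/28 = -141/28)
(o(-12, 13) + (-206 + 220))/(a(20) - 361) = (8 + (-206 + 220))/(-141/28 - 361) = (8 + 14)/(-10249/28) = 22*(-28/10249) = -616/10249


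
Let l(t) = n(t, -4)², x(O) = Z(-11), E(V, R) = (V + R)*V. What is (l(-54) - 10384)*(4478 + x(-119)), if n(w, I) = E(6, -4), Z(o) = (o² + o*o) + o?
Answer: -48220160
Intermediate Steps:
Z(o) = o + 2*o² (Z(o) = (o² + o²) + o = 2*o² + o = o + 2*o²)
E(V, R) = V*(R + V) (E(V, R) = (R + V)*V = V*(R + V))
n(w, I) = 12 (n(w, I) = 6*(-4 + 6) = 6*2 = 12)
x(O) = 231 (x(O) = -11*(1 + 2*(-11)) = -11*(1 - 22) = -11*(-21) = 231)
l(t) = 144 (l(t) = 12² = 144)
(l(-54) - 10384)*(4478 + x(-119)) = (144 - 10384)*(4478 + 231) = -10240*4709 = -48220160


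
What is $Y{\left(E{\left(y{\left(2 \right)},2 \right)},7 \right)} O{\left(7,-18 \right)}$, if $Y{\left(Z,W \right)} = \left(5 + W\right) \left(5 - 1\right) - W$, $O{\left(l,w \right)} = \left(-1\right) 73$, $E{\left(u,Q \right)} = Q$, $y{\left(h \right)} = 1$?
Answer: $-2993$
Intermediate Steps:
$O{\left(l,w \right)} = -73$
$Y{\left(Z,W \right)} = 20 + 3 W$ ($Y{\left(Z,W \right)} = \left(5 + W\right) 4 - W = \left(20 + 4 W\right) - W = 20 + 3 W$)
$Y{\left(E{\left(y{\left(2 \right)},2 \right)},7 \right)} O{\left(7,-18 \right)} = \left(20 + 3 \cdot 7\right) \left(-73\right) = \left(20 + 21\right) \left(-73\right) = 41 \left(-73\right) = -2993$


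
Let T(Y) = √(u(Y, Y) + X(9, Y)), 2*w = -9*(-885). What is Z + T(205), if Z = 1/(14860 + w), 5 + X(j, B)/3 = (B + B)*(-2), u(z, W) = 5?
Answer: 2/37685 + I*√2470 ≈ 5.3072e-5 + 49.699*I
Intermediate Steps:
w = 7965/2 (w = (-9*(-885))/2 = (½)*7965 = 7965/2 ≈ 3982.5)
X(j, B) = -15 - 12*B (X(j, B) = -15 + 3*((B + B)*(-2)) = -15 + 3*((2*B)*(-2)) = -15 + 3*(-4*B) = -15 - 12*B)
T(Y) = √(-10 - 12*Y) (T(Y) = √(5 + (-15 - 12*Y)) = √(-10 - 12*Y))
Z = 2/37685 (Z = 1/(14860 + 7965/2) = 1/(37685/2) = 2/37685 ≈ 5.3072e-5)
Z + T(205) = 2/37685 + √(-10 - 12*205) = 2/37685 + √(-10 - 2460) = 2/37685 + √(-2470) = 2/37685 + I*√2470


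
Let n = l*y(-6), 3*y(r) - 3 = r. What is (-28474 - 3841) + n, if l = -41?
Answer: -32274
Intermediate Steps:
y(r) = 1 + r/3
n = 41 (n = -41*(1 + (⅓)*(-6)) = -41*(1 - 2) = -41*(-1) = 41)
(-28474 - 3841) + n = (-28474 - 3841) + 41 = -32315 + 41 = -32274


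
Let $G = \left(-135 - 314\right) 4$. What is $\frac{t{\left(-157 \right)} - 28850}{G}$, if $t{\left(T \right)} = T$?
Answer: $\frac{29007}{1796} \approx 16.151$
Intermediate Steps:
$G = -1796$ ($G = \left(-135 - 314\right) 4 = \left(-449\right) 4 = -1796$)
$\frac{t{\left(-157 \right)} - 28850}{G} = \frac{-157 - 28850}{-1796} = \left(-157 - 28850\right) \left(- \frac{1}{1796}\right) = \left(-29007\right) \left(- \frac{1}{1796}\right) = \frac{29007}{1796}$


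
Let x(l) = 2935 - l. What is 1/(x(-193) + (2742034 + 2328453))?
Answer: 1/5073615 ≈ 1.9710e-7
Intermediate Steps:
1/(x(-193) + (2742034 + 2328453)) = 1/((2935 - 1*(-193)) + (2742034 + 2328453)) = 1/((2935 + 193) + 5070487) = 1/(3128 + 5070487) = 1/5073615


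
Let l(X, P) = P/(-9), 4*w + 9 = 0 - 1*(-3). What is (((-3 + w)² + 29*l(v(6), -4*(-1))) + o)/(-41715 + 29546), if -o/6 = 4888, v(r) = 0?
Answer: 1055543/438084 ≈ 2.4095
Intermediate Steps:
w = -3/2 (w = -9/4 + (0 - 1*(-3))/4 = -9/4 + (0 + 3)/4 = -9/4 + (¼)*3 = -9/4 + ¾ = -3/2 ≈ -1.5000)
l(X, P) = -P/9 (l(X, P) = P*(-⅑) = -P/9)
o = -29328 (o = -6*4888 = -29328)
(((-3 + w)² + 29*l(v(6), -4*(-1))) + o)/(-41715 + 29546) = (((-3 - 3/2)² + 29*(-(-4)*(-1)/9)) - 29328)/(-41715 + 29546) = (((-9/2)² + 29*(-⅑*4)) - 29328)/(-12169) = ((81/4 + 29*(-4/9)) - 29328)*(-1/12169) = ((81/4 - 116/9) - 29328)*(-1/12169) = (265/36 - 29328)*(-1/12169) = -1055543/36*(-1/12169) = 1055543/438084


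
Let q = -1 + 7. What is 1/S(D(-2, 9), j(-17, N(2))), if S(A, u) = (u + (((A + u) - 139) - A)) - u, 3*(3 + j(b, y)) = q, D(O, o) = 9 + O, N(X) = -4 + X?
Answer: -1/140 ≈ -0.0071429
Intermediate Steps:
q = 6
j(b, y) = -1 (j(b, y) = -3 + (⅓)*6 = -3 + 2 = -1)
S(A, u) = -139 + u (S(A, u) = (u + ((-139 + A + u) - A)) - u = (u + (-139 + u)) - u = (-139 + 2*u) - u = -139 + u)
1/S(D(-2, 9), j(-17, N(2))) = 1/(-139 - 1) = 1/(-140) = -1/140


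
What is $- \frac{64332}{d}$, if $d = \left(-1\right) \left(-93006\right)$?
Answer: $- \frac{3574}{5167} \approx -0.6917$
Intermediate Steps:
$d = 93006$
$- \frac{64332}{d} = - \frac{64332}{93006} = \left(-64332\right) \frac{1}{93006} = - \frac{3574}{5167}$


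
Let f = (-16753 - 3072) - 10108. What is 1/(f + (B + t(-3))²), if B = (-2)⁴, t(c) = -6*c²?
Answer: -1/28489 ≈ -3.5101e-5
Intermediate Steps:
B = 16
f = -29933 (f = -19825 - 10108 = -29933)
1/(f + (B + t(-3))²) = 1/(-29933 + (16 - 6*(-3)²)²) = 1/(-29933 + (16 - 6*9)²) = 1/(-29933 + (16 - 54)²) = 1/(-29933 + (-38)²) = 1/(-29933 + 1444) = 1/(-28489) = -1/28489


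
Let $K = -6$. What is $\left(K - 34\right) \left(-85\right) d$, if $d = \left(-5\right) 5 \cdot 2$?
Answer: $-170000$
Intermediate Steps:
$d = -50$ ($d = \left(-25\right) 2 = -50$)
$\left(K - 34\right) \left(-85\right) d = \left(-6 - 34\right) \left(-85\right) \left(-50\right) = \left(-40\right) \left(-85\right) \left(-50\right) = 3400 \left(-50\right) = -170000$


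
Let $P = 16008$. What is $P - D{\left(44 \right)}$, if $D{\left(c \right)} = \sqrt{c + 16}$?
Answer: $16008 - 2 \sqrt{15} \approx 16000.0$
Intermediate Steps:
$D{\left(c \right)} = \sqrt{16 + c}$
$P - D{\left(44 \right)} = 16008 - \sqrt{16 + 44} = 16008 - \sqrt{60} = 16008 - 2 \sqrt{15}$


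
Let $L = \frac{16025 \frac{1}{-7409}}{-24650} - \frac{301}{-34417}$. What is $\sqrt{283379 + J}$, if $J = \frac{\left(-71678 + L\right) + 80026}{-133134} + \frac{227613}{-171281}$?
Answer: $\frac{\sqrt{2328739572769978262049719970412368524507877268671}}{2866669965529934985366} \approx 532.33$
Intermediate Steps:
$L = \frac{2220948771}{251425615258}$ ($L = 16025 \left(- \frac{1}{7409}\right) \left(- \frac{1}{24650}\right) - - \frac{301}{34417} = \left(- \frac{16025}{7409}\right) \left(- \frac{1}{24650}\right) + \frac{301}{34417} = \frac{641}{7305274} + \frac{301}{34417} = \frac{2220948771}{251425615258} \approx 0.0088334$)
$J = - \frac{7978459994991662191591}{5733339931059869970732}$ ($J = \frac{\left(-71678 + \frac{2220948771}{251425615258}\right) + 80026}{-133134} + \frac{227613}{-171281} = \left(- \frac{18021683029514153}{251425615258} + 80026\right) \left(- \frac{1}{133134}\right) + 227613 \left(- \frac{1}{171281}\right) = \frac{2098903257122555}{251425615258} \left(- \frac{1}{133134}\right) - \frac{227613}{171281} = - \frac{2098903257122555}{33473297861758572} - \frac{227613}{171281} = - \frac{7978459994991662191591}{5733339931059869970732} \approx -1.3916$)
$\sqrt{283379 + J} = \sqrt{283379 - \frac{7978459994991662191591}{5733339931059869970732}} = \sqrt{\frac{1624700157863819900773871837}{5733339931059869970732}} = \frac{\sqrt{2328739572769978262049719970412368524507877268671}}{2866669965529934985366}$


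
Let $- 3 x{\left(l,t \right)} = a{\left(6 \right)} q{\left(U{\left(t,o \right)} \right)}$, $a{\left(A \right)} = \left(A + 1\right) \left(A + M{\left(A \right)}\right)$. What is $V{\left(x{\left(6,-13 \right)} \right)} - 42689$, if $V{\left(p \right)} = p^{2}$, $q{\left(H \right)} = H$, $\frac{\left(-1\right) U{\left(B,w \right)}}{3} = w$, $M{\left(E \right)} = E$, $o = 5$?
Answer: $133711$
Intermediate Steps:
$U{\left(B,w \right)} = - 3 w$
$a{\left(A \right)} = 2 A \left(1 + A\right)$ ($a{\left(A \right)} = \left(A + 1\right) \left(A + A\right) = \left(1 + A\right) 2 A = 2 A \left(1 + A\right)$)
$x{\left(l,t \right)} = 420$ ($x{\left(l,t \right)} = - \frac{2 \cdot 6 \left(1 + 6\right) \left(\left(-3\right) 5\right)}{3} = - \frac{2 \cdot 6 \cdot 7 \left(-15\right)}{3} = - \frac{84 \left(-15\right)}{3} = \left(- \frac{1}{3}\right) \left(-1260\right) = 420$)
$V{\left(x{\left(6,-13 \right)} \right)} - 42689 = 420^{2} - 42689 = 176400 - 42689 = 133711$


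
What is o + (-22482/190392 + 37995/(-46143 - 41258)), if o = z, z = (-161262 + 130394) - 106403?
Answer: -380710095745059/2773408532 ≈ -1.3727e+5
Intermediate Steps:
z = -137271 (z = -30868 - 106403 = -137271)
o = -137271
o + (-22482/190392 + 37995/(-46143 - 41258)) = -137271 + (-22482/190392 + 37995/(-46143 - 41258)) = -137271 + (-22482*1/190392 + 37995/(-87401)) = -137271 + (-3747/31732 + 37995*(-1/87401)) = -137271 + (-3747/31732 - 37995/87401) = -137271 - 1533148887/2773408532 = -380710095745059/2773408532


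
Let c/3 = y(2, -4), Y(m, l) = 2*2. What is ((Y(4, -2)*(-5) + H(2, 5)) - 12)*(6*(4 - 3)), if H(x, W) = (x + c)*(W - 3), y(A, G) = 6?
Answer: 48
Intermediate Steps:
Y(m, l) = 4
c = 18 (c = 3*6 = 18)
H(x, W) = (-3 + W)*(18 + x) (H(x, W) = (x + 18)*(W - 3) = (18 + x)*(-3 + W) = (-3 + W)*(18 + x))
((Y(4, -2)*(-5) + H(2, 5)) - 12)*(6*(4 - 3)) = ((4*(-5) + (-54 - 3*2 + 18*5 + 5*2)) - 12)*(6*(4 - 3)) = ((-20 + (-54 - 6 + 90 + 10)) - 12)*(6*1) = ((-20 + 40) - 12)*6 = (20 - 12)*6 = 8*6 = 48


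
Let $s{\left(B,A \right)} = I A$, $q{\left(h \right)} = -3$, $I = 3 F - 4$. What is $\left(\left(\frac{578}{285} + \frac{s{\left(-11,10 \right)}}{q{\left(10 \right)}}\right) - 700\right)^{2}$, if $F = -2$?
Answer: $\frac{35880694084}{81225} \approx 4.4174 \cdot 10^{5}$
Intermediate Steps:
$I = -10$ ($I = 3 \left(-2\right) - 4 = -6 - 4 = -10$)
$s{\left(B,A \right)} = - 10 A$
$\left(\left(\frac{578}{285} + \frac{s{\left(-11,10 \right)}}{q{\left(10 \right)}}\right) - 700\right)^{2} = \left(\left(\frac{578}{285} + \frac{\left(-10\right) 10}{-3}\right) - 700\right)^{2} = \left(\left(578 \cdot \frac{1}{285} - - \frac{100}{3}\right) - 700\right)^{2} = \left(\left(\frac{578}{285} + \frac{100}{3}\right) - 700\right)^{2} = \left(\frac{10078}{285} - 700\right)^{2} = \left(- \frac{189422}{285}\right)^{2} = \frac{35880694084}{81225}$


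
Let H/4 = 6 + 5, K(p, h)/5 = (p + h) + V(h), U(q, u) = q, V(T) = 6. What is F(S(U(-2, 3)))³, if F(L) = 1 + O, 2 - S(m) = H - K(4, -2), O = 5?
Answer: 216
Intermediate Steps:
K(p, h) = 30 + 5*h + 5*p (K(p, h) = 5*((p + h) + 6) = 5*((h + p) + 6) = 5*(6 + h + p) = 30 + 5*h + 5*p)
H = 44 (H = 4*(6 + 5) = 4*11 = 44)
S(m) = -2 (S(m) = 2 - (44 - (30 + 5*(-2) + 5*4)) = 2 - (44 - (30 - 10 + 20)) = 2 - (44 - 1*40) = 2 - (44 - 40) = 2 - 1*4 = 2 - 4 = -2)
F(L) = 6 (F(L) = 1 + 5 = 6)
F(S(U(-2, 3)))³ = 6³ = 216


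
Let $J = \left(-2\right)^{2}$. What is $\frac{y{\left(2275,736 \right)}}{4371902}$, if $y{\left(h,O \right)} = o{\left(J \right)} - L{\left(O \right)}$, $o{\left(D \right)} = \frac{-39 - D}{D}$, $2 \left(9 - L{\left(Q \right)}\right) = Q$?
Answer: $\frac{1393}{17487608} \approx 7.9656 \cdot 10^{-5}$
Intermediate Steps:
$J = 4$
$L{\left(Q \right)} = 9 - \frac{Q}{2}$
$o{\left(D \right)} = \frac{-39 - D}{D}$
$y{\left(h,O \right)} = - \frac{79}{4} + \frac{O}{2}$ ($y{\left(h,O \right)} = \frac{-39 - 4}{4} - \left(9 - \frac{O}{2}\right) = \frac{-39 - 4}{4} + \left(-9 + \frac{O}{2}\right) = \frac{1}{4} \left(-43\right) + \left(-9 + \frac{O}{2}\right) = - \frac{43}{4} + \left(-9 + \frac{O}{2}\right) = - \frac{79}{4} + \frac{O}{2}$)
$\frac{y{\left(2275,736 \right)}}{4371902} = \frac{- \frac{79}{4} + \frac{1}{2} \cdot 736}{4371902} = \left(- \frac{79}{4} + 368\right) \frac{1}{4371902} = \frac{1393}{4} \cdot \frac{1}{4371902} = \frac{1393}{17487608}$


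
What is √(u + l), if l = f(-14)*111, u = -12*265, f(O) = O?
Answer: 3*I*√526 ≈ 68.804*I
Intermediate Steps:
u = -3180
l = -1554 (l = -14*111 = -1554)
√(u + l) = √(-3180 - 1554) = √(-4734) = 3*I*√526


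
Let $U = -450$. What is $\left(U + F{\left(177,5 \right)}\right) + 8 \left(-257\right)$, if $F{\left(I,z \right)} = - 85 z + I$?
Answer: $-2754$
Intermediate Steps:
$F{\left(I,z \right)} = I - 85 z$
$\left(U + F{\left(177,5 \right)}\right) + 8 \left(-257\right) = \left(-450 + \left(177 - 425\right)\right) + 8 \left(-257\right) = \left(-450 + \left(177 - 425\right)\right) - 2056 = \left(-450 - 248\right) - 2056 = -698 - 2056 = -2754$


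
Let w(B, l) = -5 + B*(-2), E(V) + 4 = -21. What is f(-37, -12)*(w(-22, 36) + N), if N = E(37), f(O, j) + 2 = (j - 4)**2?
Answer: 3556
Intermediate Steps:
f(O, j) = -2 + (-4 + j)**2 (f(O, j) = -2 + (j - 4)**2 = -2 + (-4 + j)**2)
E(V) = -25 (E(V) = -4 - 21 = -25)
N = -25
w(B, l) = -5 - 2*B
f(-37, -12)*(w(-22, 36) + N) = (-2 + (-4 - 12)**2)*((-5 - 2*(-22)) - 25) = (-2 + (-16)**2)*((-5 + 44) - 25) = (-2 + 256)*(39 - 25) = 254*14 = 3556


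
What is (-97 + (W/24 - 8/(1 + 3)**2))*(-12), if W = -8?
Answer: 1174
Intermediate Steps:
(-97 + (W/24 - 8/(1 + 3)**2))*(-12) = (-97 + (-8/24 - 8/(1 + 3)**2))*(-12) = (-97 + (-8*1/24 - 8/(4**2)))*(-12) = (-97 + (-1/3 - 8/16))*(-12) = (-97 + (-1/3 - 8*1/16))*(-12) = (-97 + (-1/3 - 1/2))*(-12) = (-97 - 5/6)*(-12) = -587/6*(-12) = 1174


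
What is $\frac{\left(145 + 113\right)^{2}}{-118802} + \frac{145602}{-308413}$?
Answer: $- \frac{18913505868}{18320040613} \approx -1.0324$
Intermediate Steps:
$\frac{\left(145 + 113\right)^{2}}{-118802} + \frac{145602}{-308413} = 258^{2} \left(- \frac{1}{118802}\right) + 145602 \left(- \frac{1}{308413}\right) = 66564 \left(- \frac{1}{118802}\right) - \frac{145602}{308413} = - \frac{33282}{59401} - \frac{145602}{308413} = - \frac{18913505868}{18320040613}$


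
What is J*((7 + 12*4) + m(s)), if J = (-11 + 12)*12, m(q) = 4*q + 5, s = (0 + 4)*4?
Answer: 1488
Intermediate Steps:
s = 16 (s = 4*4 = 16)
m(q) = 5 + 4*q
J = 12 (J = 1*12 = 12)
J*((7 + 12*4) + m(s)) = 12*((7 + 12*4) + (5 + 4*16)) = 12*((7 + 48) + (5 + 64)) = 12*(55 + 69) = 12*124 = 1488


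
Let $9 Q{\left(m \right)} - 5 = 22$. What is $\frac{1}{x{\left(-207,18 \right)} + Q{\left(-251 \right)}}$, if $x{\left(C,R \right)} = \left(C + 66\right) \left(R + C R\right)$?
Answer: $\frac{1}{522831} \approx 1.9127 \cdot 10^{-6}$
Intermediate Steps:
$Q{\left(m \right)} = 3$ ($Q{\left(m \right)} = \frac{5}{9} + \frac{1}{9} \cdot 22 = \frac{5}{9} + \frac{22}{9} = 3$)
$x{\left(C,R \right)} = \left(66 + C\right) \left(R + C R\right)$
$\frac{1}{x{\left(-207,18 \right)} + Q{\left(-251 \right)}} = \frac{1}{18 \left(66 + \left(-207\right)^{2} + 67 \left(-207\right)\right) + 3} = \frac{1}{18 \left(66 + 42849 - 13869\right) + 3} = \frac{1}{18 \cdot 29046 + 3} = \frac{1}{522828 + 3} = \frac{1}{522831}$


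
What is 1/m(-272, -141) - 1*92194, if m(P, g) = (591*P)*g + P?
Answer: -2089647077439/22665760 ≈ -92194.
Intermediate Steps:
m(P, g) = P + 591*P*g (m(P, g) = 591*P*g + P = P + 591*P*g)
1/m(-272, -141) - 1*92194 = 1/(-272*(1 + 591*(-141))) - 1*92194 = 1/(-272*(1 - 83331)) - 92194 = 1/(-272*(-83330)) - 92194 = 1/22665760 - 92194 = -2089647077439/22665760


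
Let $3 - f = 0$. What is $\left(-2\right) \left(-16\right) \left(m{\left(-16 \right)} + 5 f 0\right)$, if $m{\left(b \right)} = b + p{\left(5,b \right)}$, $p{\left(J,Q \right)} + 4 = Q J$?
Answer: $-3200$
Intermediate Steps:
$f = 3$ ($f = 3 - 0 = 3 + 0 = 3$)
$p{\left(J,Q \right)} = -4 + J Q$ ($p{\left(J,Q \right)} = -4 + Q J = -4 + J Q$)
$m{\left(b \right)} = -4 + 6 b$ ($m{\left(b \right)} = b + \left(-4 + 5 b\right) = -4 + 6 b$)
$\left(-2\right) \left(-16\right) \left(m{\left(-16 \right)} + 5 f 0\right) = \left(-2\right) \left(-16\right) \left(\left(-4 + 6 \left(-16\right)\right) + 5 \cdot 3 \cdot 0\right) = 32 \left(\left(-4 - 96\right) + 15 \cdot 0\right) = 32 \left(-100 + 0\right) = 32 \left(-100\right) = -3200$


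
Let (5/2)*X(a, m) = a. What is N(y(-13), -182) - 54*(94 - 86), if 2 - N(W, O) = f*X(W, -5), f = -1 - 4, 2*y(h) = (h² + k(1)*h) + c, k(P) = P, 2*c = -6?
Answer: -277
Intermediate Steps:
c = -3 (c = (½)*(-6) = -3)
y(h) = -3/2 + h/2 + h²/2 (y(h) = ((h² + 1*h) - 3)/2 = ((h² + h) - 3)/2 = ((h + h²) - 3)/2 = (-3 + h + h²)/2 = -3/2 + h/2 + h²/2)
X(a, m) = 2*a/5
f = -5
N(W, O) = 2 + 2*W (N(W, O) = 2 - (-5)*2*W/5 = 2 - (-2)*W = 2 + 2*W)
N(y(-13), -182) - 54*(94 - 86) = (2 + 2*(-3/2 + (½)*(-13) + (½)*(-13)²)) - 54*(94 - 86) = (2 + 2*(-3/2 - 13/2 + (½)*169)) - 54*8 = (2 + 2*(-3/2 - 13/2 + 169/2)) - 1*432 = (2 + 2*(153/2)) - 432 = (2 + 153) - 432 = 155 - 432 = -277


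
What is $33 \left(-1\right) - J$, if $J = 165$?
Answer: $-198$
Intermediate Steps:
$33 \left(-1\right) - J = 33 \left(-1\right) - 165 = -33 - 165 = -198$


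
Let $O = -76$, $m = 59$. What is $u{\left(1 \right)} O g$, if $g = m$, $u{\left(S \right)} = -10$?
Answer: $44840$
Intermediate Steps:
$g = 59$
$u{\left(1 \right)} O g = \left(-10\right) \left(-76\right) 59 = 760 \cdot 59 = 44840$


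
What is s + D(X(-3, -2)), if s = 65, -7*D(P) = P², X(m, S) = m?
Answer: 446/7 ≈ 63.714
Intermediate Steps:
D(P) = -P²/7
s + D(X(-3, -2)) = 65 - ⅐*(-3)² = 65 - ⅐*9 = 65 - 9/7 = 446/7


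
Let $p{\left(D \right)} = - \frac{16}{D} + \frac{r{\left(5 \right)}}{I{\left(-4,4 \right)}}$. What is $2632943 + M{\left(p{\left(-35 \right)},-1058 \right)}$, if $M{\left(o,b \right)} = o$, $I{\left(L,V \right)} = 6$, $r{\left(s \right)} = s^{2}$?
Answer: $\frac{552919001}{210} \approx 2.6329 \cdot 10^{6}$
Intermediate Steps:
$p{\left(D \right)} = \frac{25}{6} - \frac{16}{D}$ ($p{\left(D \right)} = - \frac{16}{D} + \frac{5^{2}}{6} = - \frac{16}{D} + 25 \cdot \frac{1}{6} = - \frac{16}{D} + \frac{25}{6} = \frac{25}{6} - \frac{16}{D}$)
$2632943 + M{\left(p{\left(-35 \right)},-1058 \right)} = 2632943 + \left(\frac{25}{6} - \frac{16}{-35}\right) = 2632943 + \left(\frac{25}{6} - - \frac{16}{35}\right) = 2632943 + \left(\frac{25}{6} + \frac{16}{35}\right) = 2632943 + \frac{971}{210} = \frac{552919001}{210}$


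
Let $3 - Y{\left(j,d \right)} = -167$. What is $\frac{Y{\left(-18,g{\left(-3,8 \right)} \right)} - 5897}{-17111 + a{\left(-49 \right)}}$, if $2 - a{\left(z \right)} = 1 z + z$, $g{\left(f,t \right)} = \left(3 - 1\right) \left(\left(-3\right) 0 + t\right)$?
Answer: $\frac{5727}{17011} \approx 0.33666$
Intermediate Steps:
$g{\left(f,t \right)} = 2 t$ ($g{\left(f,t \right)} = 2 \left(0 + t\right) = 2 t$)
$Y{\left(j,d \right)} = 170$ ($Y{\left(j,d \right)} = 3 - -167 = 3 + 167 = 170$)
$a{\left(z \right)} = 2 - 2 z$ ($a{\left(z \right)} = 2 - \left(1 z + z\right) = 2 - \left(z + z\right) = 2 - 2 z$)
$\frac{Y{\left(-18,g{\left(-3,8 \right)} \right)} - 5897}{-17111 + a{\left(-49 \right)}} = \frac{170 - 5897}{-17111 + \left(2 - -98\right)} = - \frac{5727}{-17111 + \left(2 + 98\right)} = - \frac{5727}{-17111 + 100} = - \frac{5727}{-17011} = \left(-5727\right) \left(- \frac{1}{17011}\right) = \frac{5727}{17011}$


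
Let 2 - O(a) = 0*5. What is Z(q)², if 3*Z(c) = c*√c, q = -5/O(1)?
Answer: -125/72 ≈ -1.7361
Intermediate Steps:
O(a) = 2 (O(a) = 2 - 0*5 = 2 - 1*0 = 2 + 0 = 2)
q = -5/2 ≈ -2.5000
Z(c) = c^(3/2)/3 (Z(c) = (c*√c)/3 = c^(3/2)/3)
Z(q)² = ((-5/2)^(3/2)/3)² = ((-5*I*√10/4)/3)² = (-5*I*√10/12)² = -125/72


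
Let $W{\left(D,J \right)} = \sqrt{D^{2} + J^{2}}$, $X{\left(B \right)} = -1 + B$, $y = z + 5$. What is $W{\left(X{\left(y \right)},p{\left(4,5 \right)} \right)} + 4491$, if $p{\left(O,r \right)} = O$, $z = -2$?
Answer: $4491 + 2 \sqrt{5} \approx 4495.5$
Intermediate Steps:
$y = 3$ ($y = -2 + 5 = 3$)
$W{\left(X{\left(y \right)},p{\left(4,5 \right)} \right)} + 4491 = \sqrt{\left(-1 + 3\right)^{2} + 4^{2}} + 4491 = \sqrt{2^{2} + 16} + 4491 = \sqrt{4 + 16} + 4491 = \sqrt{20} + 4491 = 2 \sqrt{5} + 4491 = 4491 + 2 \sqrt{5}$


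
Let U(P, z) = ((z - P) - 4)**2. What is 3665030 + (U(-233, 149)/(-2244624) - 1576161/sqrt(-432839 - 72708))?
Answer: 685551179653/187052 + 1576161*I*sqrt(505547)/505547 ≈ 3.665e+6 + 2216.8*I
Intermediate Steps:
U(P, z) = (-4 + z - P)**2
3665030 + (U(-233, 149)/(-2244624) - 1576161/sqrt(-432839 - 72708)) = 3665030 + ((4 - 233 - 1*149)**2/(-2244624) - 1576161/sqrt(-432839 - 72708)) = 3665030 + ((4 - 233 - 149)**2*(-1/2244624) - 1576161*(-I*sqrt(505547)/505547)) = 3665030 + ((-378)**2*(-1/2244624) - 1576161*(-I*sqrt(505547)/505547)) = 3665030 + (142884*(-1/2244624) - (-1576161)*I*sqrt(505547)/505547) = 3665030 + (-11907/187052 + 1576161*I*sqrt(505547)/505547) = 685551179653/187052 + 1576161*I*sqrt(505547)/505547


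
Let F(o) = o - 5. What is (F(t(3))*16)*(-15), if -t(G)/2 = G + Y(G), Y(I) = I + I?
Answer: 5520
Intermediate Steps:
Y(I) = 2*I
t(G) = -6*G (t(G) = -2*(G + 2*G) = -6*G)
F(o) = -5 + o
(F(t(3))*16)*(-15) = ((-5 - 6*3)*16)*(-15) = ((-5 - 18)*16)*(-15) = -23*16*(-15) = -368*(-15) = 5520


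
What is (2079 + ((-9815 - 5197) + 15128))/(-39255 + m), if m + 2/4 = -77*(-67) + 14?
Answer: -878/13633 ≈ -0.064403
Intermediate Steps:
m = 10345/2 (m = -1/2 + (-77*(-67) + 14) = -1/2 + (5159 + 14) = -1/2 + 5173 = 10345/2 ≈ 5172.5)
(2079 + ((-9815 - 5197) + 15128))/(-39255 + m) = (2079 + ((-9815 - 5197) + 15128))/(-39255 + 10345/2) = (2079 + (-15012 + 15128))/(-68165/2) = (2079 + 116)*(-2/68165) = 2195*(-2/68165) = -878/13633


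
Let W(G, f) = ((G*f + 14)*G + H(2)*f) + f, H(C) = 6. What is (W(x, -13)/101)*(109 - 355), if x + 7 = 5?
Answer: 42066/101 ≈ 416.50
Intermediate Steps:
x = -2 (x = -7 + 5 = -2)
W(G, f) = 7*f + G*(14 + G*f) (W(G, f) = ((G*f + 14)*G + 6*f) + f = ((14 + G*f)*G + 6*f) + f = (G*(14 + G*f) + 6*f) + f = (6*f + G*(14 + G*f)) + f = 7*f + G*(14 + G*f))
(W(x, -13)/101)*(109 - 355) = ((7*(-13) + 14*(-2) - 13*(-2)**2)/101)*(109 - 355) = ((-91 - 28 - 13*4)*(1/101))*(-246) = ((-91 - 28 - 52)*(1/101))*(-246) = -171*1/101*(-246) = -171/101*(-246) = 42066/101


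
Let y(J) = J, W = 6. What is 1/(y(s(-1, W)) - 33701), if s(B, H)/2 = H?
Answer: -1/33689 ≈ -2.9683e-5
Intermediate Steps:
s(B, H) = 2*H
1/(y(s(-1, W)) - 33701) = 1/(2*6 - 33701) = 1/(12 - 33701) = 1/(-33689) = -1/33689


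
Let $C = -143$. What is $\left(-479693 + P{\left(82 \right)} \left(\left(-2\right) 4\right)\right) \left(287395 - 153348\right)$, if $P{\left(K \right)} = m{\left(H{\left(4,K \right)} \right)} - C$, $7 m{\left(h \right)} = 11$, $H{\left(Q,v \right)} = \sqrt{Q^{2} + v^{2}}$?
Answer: $- \frac{451195097509}{7} \approx -6.4456 \cdot 10^{10}$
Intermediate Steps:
$m{\left(h \right)} = \frac{11}{7}$ ($m{\left(h \right)} = \frac{1}{7} \cdot 11 = \frac{11}{7}$)
$P{\left(K \right)} = \frac{1012}{7}$ ($P{\left(K \right)} = \frac{11}{7} - -143 = \frac{11}{7} + 143 = \frac{1012}{7}$)
$\left(-479693 + P{\left(82 \right)} \left(\left(-2\right) 4\right)\right) \left(287395 - 153348\right) = \left(-479693 + \frac{1012 \left(\left(-2\right) 4\right)}{7}\right) \left(287395 - 153348\right) = \left(-479693 + \frac{1012}{7} \left(-8\right)\right) 134047 = \left(-479693 - \frac{8096}{7}\right) 134047 = \left(- \frac{3365947}{7}\right) 134047 = - \frac{451195097509}{7}$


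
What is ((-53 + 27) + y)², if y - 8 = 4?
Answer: 196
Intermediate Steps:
y = 12 (y = 8 + 4 = 12)
((-53 + 27) + y)² = ((-53 + 27) + 12)² = (-26 + 12)² = (-14)² = 196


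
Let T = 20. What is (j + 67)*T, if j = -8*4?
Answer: 700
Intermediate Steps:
j = -32
(j + 67)*T = (-32 + 67)*20 = 35*20 = 700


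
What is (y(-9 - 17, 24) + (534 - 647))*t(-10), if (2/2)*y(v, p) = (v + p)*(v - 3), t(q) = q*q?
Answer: -5500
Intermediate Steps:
t(q) = q²
y(v, p) = (-3 + v)*(p + v) (y(v, p) = (v + p)*(v - 3) = (p + v)*(-3 + v) = (-3 + v)*(p + v))
(y(-9 - 17, 24) + (534 - 647))*t(-10) = (((-9 - 17)² - 3*24 - 3*(-9 - 17) + 24*(-9 - 17)) + (534 - 647))*(-10)² = (((-26)² - 72 - 3*(-26) + 24*(-26)) - 113)*100 = ((676 - 72 + 78 - 624) - 113)*100 = (58 - 113)*100 = -55*100 = -5500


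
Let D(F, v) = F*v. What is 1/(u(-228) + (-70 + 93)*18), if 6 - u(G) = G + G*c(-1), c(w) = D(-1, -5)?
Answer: 1/1788 ≈ 0.00055928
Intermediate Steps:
c(w) = 5 (c(w) = -1*(-5) = 5)
u(G) = 6 - 6*G (u(G) = 6 - (G + G*5) = 6 - (G + 5*G) = 6 - 6*G)
1/(u(-228) + (-70 + 93)*18) = 1/((6 - 6*(-228)) + (-70 + 93)*18) = 1/((6 + 1368) + 23*18) = 1/(1374 + 414) = 1/1788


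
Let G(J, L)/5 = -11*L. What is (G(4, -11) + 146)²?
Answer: 564001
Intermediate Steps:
G(J, L) = -55*L (G(J, L) = 5*(-11*L) = -55*L)
(G(4, -11) + 146)² = (-55*(-11) + 146)² = (605 + 146)² = 751² = 564001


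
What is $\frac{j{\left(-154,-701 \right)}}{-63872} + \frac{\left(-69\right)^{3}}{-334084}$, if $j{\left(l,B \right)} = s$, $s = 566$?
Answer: $\frac{2599179413}{2667326656} \approx 0.97445$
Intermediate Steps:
$j{\left(l,B \right)} = 566$
$\frac{j{\left(-154,-701 \right)}}{-63872} + \frac{\left(-69\right)^{3}}{-334084} = \frac{566}{-63872} + \frac{\left(-69\right)^{3}}{-334084} = 566 \left(- \frac{1}{63872}\right) - - \frac{328509}{334084} = - \frac{283}{31936} + \frac{328509}{334084} = \frac{2599179413}{2667326656}$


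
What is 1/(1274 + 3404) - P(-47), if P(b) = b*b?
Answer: -10333701/4678 ≈ -2209.0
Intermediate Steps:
P(b) = b**2
1/(1274 + 3404) - P(-47) = 1/(1274 + 3404) - 1*(-47)**2 = 1/4678 - 1*2209 = 1/4678 - 2209 = -10333701/4678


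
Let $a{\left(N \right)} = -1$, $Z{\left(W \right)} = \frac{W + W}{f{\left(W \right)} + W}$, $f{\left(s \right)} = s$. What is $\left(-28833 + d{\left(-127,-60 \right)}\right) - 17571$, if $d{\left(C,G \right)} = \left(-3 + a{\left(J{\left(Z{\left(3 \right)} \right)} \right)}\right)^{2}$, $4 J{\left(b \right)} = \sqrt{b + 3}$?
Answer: $-46388$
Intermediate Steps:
$Z{\left(W \right)} = 1$ ($Z{\left(W \right)} = \frac{W + W}{W + W} = \frac{2 W}{2 W} = 2 W \frac{1}{2 W} = 1$)
$J{\left(b \right)} = \frac{\sqrt{3 + b}}{4}$ ($J{\left(b \right)} = \frac{\sqrt{b + 3}}{4} = \frac{\sqrt{3 + b}}{4}$)
$d{\left(C,G \right)} = 16$ ($d{\left(C,G \right)} = \left(-3 - 1\right)^{2} = \left(-4\right)^{2} = 16$)
$\left(-28833 + d{\left(-127,-60 \right)}\right) - 17571 = \left(-28833 + 16\right) - 17571 = -28817 - 17571 = -46388$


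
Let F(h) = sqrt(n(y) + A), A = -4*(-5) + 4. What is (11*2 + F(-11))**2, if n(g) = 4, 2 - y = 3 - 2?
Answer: 512 + 88*sqrt(7) ≈ 744.83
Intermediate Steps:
y = 1 (y = 2 - (3 - 2) = 2 - 1*1 = 2 - 1 = 1)
A = 24 (A = 20 + 4 = 24)
F(h) = 2*sqrt(7) (F(h) = sqrt(4 + 24) = sqrt(28) = 2*sqrt(7))
(11*2 + F(-11))**2 = (11*2 + 2*sqrt(7))**2 = (22 + 2*sqrt(7))**2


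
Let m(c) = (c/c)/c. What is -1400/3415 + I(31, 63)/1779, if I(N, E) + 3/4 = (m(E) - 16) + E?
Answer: -117563143/306194364 ≈ -0.38395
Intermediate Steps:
m(c) = 1/c
I(N, E) = -67/4 + E + 1/E (I(N, E) = -¾ + ((1/E - 16) + E) = -¾ + ((-16 + 1/E) + E) = -¾ + (-16 + E + 1/E) = -67/4 + E + 1/E)
-1400/3415 + I(31, 63)/1779 = -1400/3415 + (-67/4 + 63 + 1/63)/1779 = -1400*1/3415 + (-67/4 + 63 + 1/63)*(1/1779) = -280/683 + (11659/252)*(1/1779) = -280/683 + 11659/448308 = -117563143/306194364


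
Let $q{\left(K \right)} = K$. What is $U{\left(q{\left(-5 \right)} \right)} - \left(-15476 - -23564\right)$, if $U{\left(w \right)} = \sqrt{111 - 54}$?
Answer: $-8088 + \sqrt{57} \approx -8080.5$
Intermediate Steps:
$U{\left(w \right)} = \sqrt{57}$
$U{\left(q{\left(-5 \right)} \right)} - \left(-15476 - -23564\right) = \sqrt{57} - \left(-15476 - -23564\right) = \sqrt{57} - \left(-15476 + 23564\right) = \sqrt{57} - 8088 = -8088 + \sqrt{57}$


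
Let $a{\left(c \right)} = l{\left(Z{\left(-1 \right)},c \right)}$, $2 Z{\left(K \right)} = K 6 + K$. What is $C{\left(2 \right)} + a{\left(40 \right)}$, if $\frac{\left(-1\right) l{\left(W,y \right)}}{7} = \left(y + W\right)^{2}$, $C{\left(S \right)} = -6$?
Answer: $- \frac{37327}{4} \approx -9331.8$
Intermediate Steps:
$Z{\left(K \right)} = \frac{7 K}{2}$ ($Z{\left(K \right)} = \frac{K 6 + K}{2} = \frac{6 K + K}{2} = \frac{7 K}{2}$)
$l{\left(W,y \right)} = - 7 \left(W + y\right)^{2}$ ($l{\left(W,y \right)} = - 7 \left(y + W\right)^{2} = - 7 \left(W + y\right)^{2}$)
$a{\left(c \right)} = - 7 \left(- \frac{7}{2} + c\right)^{2}$ ($a{\left(c \right)} = - 7 \left(\frac{7}{2} \left(-1\right) + c\right)^{2} = - 7 \left(- \frac{7}{2} + c\right)^{2}$)
$C{\left(2 \right)} + a{\left(40 \right)} = -6 - \frac{7 \left(-7 + 2 \cdot 40\right)^{2}}{4} = -6 - \frac{7 \left(-7 + 80\right)^{2}}{4} = -6 - \frac{7 \cdot 73^{2}}{4} = -6 - \frac{37303}{4} = - \frac{37327}{4}$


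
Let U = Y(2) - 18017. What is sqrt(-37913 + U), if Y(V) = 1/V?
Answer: I*sqrt(223718)/2 ≈ 236.49*I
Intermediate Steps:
U = -36033/2 (U = 1/2 - 18017 = -36033/2 ≈ -18017.)
sqrt(-37913 + U) = sqrt(-37913 - 36033/2) = sqrt(-111859/2) = I*sqrt(223718)/2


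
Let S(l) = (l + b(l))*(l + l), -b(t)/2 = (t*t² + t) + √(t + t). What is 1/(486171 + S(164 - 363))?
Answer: -6272549835/39344881432810706393 - 796*I*√398/39344881432810706393 ≈ -1.5942e-10 - 4.0361e-16*I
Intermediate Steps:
b(t) = -2*t - 2*t³ - 2*√2*√t (b(t) = -2*((t*t² + t) + √(t + t)) = -2*((t³ + t) + √(2*t)) = -2*((t + t³) + √2*√t) = -2*(t + t³ + √2*√t) = -2*t - 2*t³ - 2*√2*√t)
S(l) = 2*l*(-l - 2*l³ - 2*√2*√l) (S(l) = (l + (-2*l - 2*l³ - 2*√2*√l))*(l + l) = (-l - 2*l³ - 2*√2*√l)*(2*l) = 2*l*(-l - 2*l³ - 2*√2*√l))
1/(486171 + S(164 - 363)) = 1/(486171 - 2*(164 - 363)*((164 - 363) + 2*(164 - 363)³ + 2*√2*√(164 - 363))) = 1/(486171 - 2*(-199)*(-199 + 2*(-199)³ + 2*√2*√(-199))) = 1/(486171 - 2*(-199)*(-199 + 2*(-7880599) + 2*√2*(I*√199))) = 1/(486171 - 2*(-199)*(-199 - 15761198 + 2*I*√398)) = 1/(486171 - 2*(-199)*(-15761397 + 2*I*√398)) = 1/(486171 + (-6273036006 + 796*I*√398)) = 1/(-6272549835 + 796*I*√398)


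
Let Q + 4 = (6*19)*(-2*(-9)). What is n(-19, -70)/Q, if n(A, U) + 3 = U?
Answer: -73/2048 ≈ -0.035645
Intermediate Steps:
Q = 2048 (Q = -4 + (6*19)*(-2*(-9)) = -4 + 114*18 = -4 + 2052 = 2048)
n(A, U) = -3 + U
n(-19, -70)/Q = (-3 - 70)/2048 = -73*1/2048 = -73/2048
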